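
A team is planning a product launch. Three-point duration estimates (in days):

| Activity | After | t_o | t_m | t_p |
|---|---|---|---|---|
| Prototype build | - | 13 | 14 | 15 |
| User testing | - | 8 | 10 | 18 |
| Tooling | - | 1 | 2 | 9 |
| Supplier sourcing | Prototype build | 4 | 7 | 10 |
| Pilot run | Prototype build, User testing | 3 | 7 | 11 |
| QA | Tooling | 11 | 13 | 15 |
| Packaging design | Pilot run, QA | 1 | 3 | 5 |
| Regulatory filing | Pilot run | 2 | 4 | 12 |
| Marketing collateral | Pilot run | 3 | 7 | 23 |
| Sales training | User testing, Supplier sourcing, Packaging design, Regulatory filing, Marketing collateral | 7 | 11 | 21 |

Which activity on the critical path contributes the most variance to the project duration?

te_Prototype build = (13 + 4·14 + 15)/6 = 84/6 = 14; σ²_Prototype build = ((15−13)/6)² = 0.111
te_User testing = (8 + 4·10 + 18)/6 = 66/6 = 11; σ²_User testing = ((18−8)/6)² = 2.778
te_Tooling = (1 + 4·2 + 9)/6 = 18/6 = 3; σ²_Tooling = ((9−1)/6)² = 1.778
te_Supplier sourcing = (4 + 4·7 + 10)/6 = 42/6 = 7; σ²_Supplier sourcing = ((10−4)/6)² = 1.000
te_Pilot run = (3 + 4·7 + 11)/6 = 42/6 = 7; σ²_Pilot run = ((11−3)/6)² = 1.778
te_QA = (11 + 4·13 + 15)/6 = 78/6 = 13; σ²_QA = ((15−11)/6)² = 0.444
te_Packaging design = (1 + 4·3 + 5)/6 = 18/6 = 3; σ²_Packaging design = ((5−1)/6)² = 0.444
te_Regulatory filing = (2 + 4·4 + 12)/6 = 30/6 = 5; σ²_Regulatory filing = ((12−2)/6)² = 2.778
te_Marketing collateral = (3 + 4·7 + 23)/6 = 54/6 = 9; σ²_Marketing collateral = ((23−3)/6)² = 11.111
te_Sales training = (7 + 4·11 + 21)/6 = 72/6 = 12; σ²_Sales training = ((21−7)/6)² = 5.444

Forward pass:
ES_Prototype build = 0; EF_Prototype build = 14
ES_User testing = 0; EF_User testing = 11
ES_Tooling = 0; EF_Tooling = 3
ES_Supplier sourcing = 14; EF_Supplier sourcing = 14+7 = 21
ES_Pilot run = max(EF_Prototype build=14, EF_User testing=11) = 14; EF_Pilot run = 14+7 = 21
ES_QA = 3; EF_QA = 3+13 = 16
ES_Packaging design = max(EF_Pilot run=21, EF_QA=16) = 21; EF_Packaging design = 21+3 = 24
ES_Regulatory filing = 21; EF_Regulatory filing = 21+5 = 26
ES_Marketing collateral = 21; EF_Marketing collateral = 21+9 = 30
ES_Sales training = max(EF_User testing=11, EF_Supplier sourcing=21, EF_Packaging design=24, EF_Regulatory filing=26, EF_Marketing collateral=30) = 30; EF_Sales training = 30+12 = 42
Expected project duration μ = 42 days. Critical path: Prototype build → Pilot run → Marketing collateral → Sales training.

Variances on critical path: σ²_Prototype build=0.111, σ²_Pilot run=1.778, σ²_Marketing collateral=11.111, σ²_Sales training=5.444.
Largest is σ²_Marketing collateral = 11.111.

Marketing collateral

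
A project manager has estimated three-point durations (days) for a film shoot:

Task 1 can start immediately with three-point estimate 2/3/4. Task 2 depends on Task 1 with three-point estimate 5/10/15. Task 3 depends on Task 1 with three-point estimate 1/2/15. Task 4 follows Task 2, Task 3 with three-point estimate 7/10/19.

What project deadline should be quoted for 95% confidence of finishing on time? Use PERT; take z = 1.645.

28.3 days

te_Task 1 = (2 + 4·3 + 4)/6 = 18/6 = 3; σ²_Task 1 = ((4−2)/6)² = 0.111
te_Task 2 = (5 + 4·10 + 15)/6 = 60/6 = 10; σ²_Task 2 = ((15−5)/6)² = 2.778
te_Task 3 = (1 + 4·2 + 15)/6 = 24/6 = 4; σ²_Task 3 = ((15−1)/6)² = 5.444
te_Task 4 = (7 + 4·10 + 19)/6 = 66/6 = 11; σ²_Task 4 = ((19−7)/6)² = 4.000

Forward pass:
ES_Task 1 = 0; EF_Task 1 = 3
ES_Task 2 = 3; EF_Task 2 = 3+10 = 13
ES_Task 3 = 3; EF_Task 3 = 3+4 = 7
ES_Task 4 = max(EF_Task 2=13, EF_Task 3=7) = 13; EF_Task 4 = 13+11 = 24
Expected project duration μ = 24 days. Critical path: Task 1 → Task 2 → Task 4.

Variance along critical path = 0.111 + 2.778 + 4.000 = 6.889; σ = 2.625 days.
D = μ + z·σ = 24 + 1.645·2.625 = 28.3 days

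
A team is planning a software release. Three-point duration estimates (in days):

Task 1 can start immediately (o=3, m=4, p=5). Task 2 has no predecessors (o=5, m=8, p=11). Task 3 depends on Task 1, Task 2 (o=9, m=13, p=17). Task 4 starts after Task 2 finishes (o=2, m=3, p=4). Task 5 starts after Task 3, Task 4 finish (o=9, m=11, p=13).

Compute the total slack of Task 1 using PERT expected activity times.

4 days

te_Task 1 = (3 + 4·4 + 5)/6 = 24/6 = 4
te_Task 2 = (5 + 4·8 + 11)/6 = 48/6 = 8
te_Task 3 = (9 + 4·13 + 17)/6 = 78/6 = 13
te_Task 4 = (2 + 4·3 + 4)/6 = 18/6 = 3
te_Task 5 = (9 + 4·11 + 13)/6 = 66/6 = 11

Forward pass:
ES_Task 1 = 0; EF_Task 1 = 4
ES_Task 2 = 0; EF_Task 2 = 8
ES_Task 3 = max(EF_Task 1=4, EF_Task 2=8) = 8; EF_Task 3 = 8+13 = 21
ES_Task 4 = 8; EF_Task 4 = 8+3 = 11
ES_Task 5 = max(EF_Task 3=21, EF_Task 4=11) = 21; EF_Task 5 = 21+11 = 32
Expected project duration μ = 32 days. Critical path: Task 2 → Task 3 → Task 5.

Backward pass:
LF_Task 5 = 32; LS_Task 5 = 32−11 = 21
LF_Task 4 = LS_Task 5 = 21; LS_Task 4 = 21−3 = 18
LF_Task 3 = LS_Task 5 = 21; LS_Task 3 = 21−13 = 8
LF_Task 2 = min(LS_Task 3=8, LS_Task 4=18) = 8; LS_Task 2 = 8−8 = 0
LF_Task 1 = LS_Task 3 = 8; LS_Task 1 = 8−4 = 4
Slack_Task 1 = LS_Task 1 − ES_Task 1 = 4 − 0 = 4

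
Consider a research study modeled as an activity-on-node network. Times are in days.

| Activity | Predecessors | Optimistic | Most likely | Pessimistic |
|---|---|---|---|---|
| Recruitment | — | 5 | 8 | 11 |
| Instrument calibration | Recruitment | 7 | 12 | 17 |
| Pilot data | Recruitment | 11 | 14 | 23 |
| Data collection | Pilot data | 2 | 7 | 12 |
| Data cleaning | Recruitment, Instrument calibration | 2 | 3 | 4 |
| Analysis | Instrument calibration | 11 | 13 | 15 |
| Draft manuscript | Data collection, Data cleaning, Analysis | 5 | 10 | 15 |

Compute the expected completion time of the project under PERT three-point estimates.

te_Recruitment = (5 + 4·8 + 11)/6 = 48/6 = 8
te_Instrument calibration = (7 + 4·12 + 17)/6 = 72/6 = 12
te_Pilot data = (11 + 4·14 + 23)/6 = 90/6 = 15
te_Data collection = (2 + 4·7 + 12)/6 = 42/6 = 7
te_Data cleaning = (2 + 4·3 + 4)/6 = 18/6 = 3
te_Analysis = (11 + 4·13 + 15)/6 = 78/6 = 13
te_Draft manuscript = (5 + 4·10 + 15)/6 = 60/6 = 10

Forward pass:
ES_Recruitment = 0; EF_Recruitment = 8
ES_Instrument calibration = 8; EF_Instrument calibration = 8+12 = 20
ES_Pilot data = 8; EF_Pilot data = 8+15 = 23
ES_Data collection = 23; EF_Data collection = 23+7 = 30
ES_Data cleaning = max(EF_Recruitment=8, EF_Instrument calibration=20) = 20; EF_Data cleaning = 20+3 = 23
ES_Analysis = 20; EF_Analysis = 20+13 = 33
ES_Draft manuscript = max(EF_Data collection=30, EF_Data cleaning=23, EF_Analysis=33) = 33; EF_Draft manuscript = 33+10 = 43
Expected project duration μ = 43 days. Critical path: Recruitment → Instrument calibration → Analysis → Draft manuscript.

43 days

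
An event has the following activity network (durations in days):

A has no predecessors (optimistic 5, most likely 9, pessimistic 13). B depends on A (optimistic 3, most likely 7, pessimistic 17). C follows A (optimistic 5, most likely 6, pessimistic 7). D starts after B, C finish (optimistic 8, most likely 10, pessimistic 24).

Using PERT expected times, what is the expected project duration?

29 days

te_A = (5 + 4·9 + 13)/6 = 54/6 = 9
te_B = (3 + 4·7 + 17)/6 = 48/6 = 8
te_C = (5 + 4·6 + 7)/6 = 36/6 = 6
te_D = (8 + 4·10 + 24)/6 = 72/6 = 12

Forward pass:
ES_A = 0; EF_A = 9
ES_B = 9; EF_B = 9+8 = 17
ES_C = 9; EF_C = 9+6 = 15
ES_D = max(EF_B=17, EF_C=15) = 17; EF_D = 17+12 = 29
Expected project duration μ = 29 days. Critical path: A → B → D.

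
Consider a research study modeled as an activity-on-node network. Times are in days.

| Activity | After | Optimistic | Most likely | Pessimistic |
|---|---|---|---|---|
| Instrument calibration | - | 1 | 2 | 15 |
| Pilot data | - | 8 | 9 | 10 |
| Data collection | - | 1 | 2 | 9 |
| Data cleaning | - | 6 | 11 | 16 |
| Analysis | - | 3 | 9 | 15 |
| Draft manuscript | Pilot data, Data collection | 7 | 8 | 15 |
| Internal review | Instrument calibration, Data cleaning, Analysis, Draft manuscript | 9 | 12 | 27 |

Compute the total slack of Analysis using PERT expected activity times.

te_Instrument calibration = (1 + 4·2 + 15)/6 = 24/6 = 4
te_Pilot data = (8 + 4·9 + 10)/6 = 54/6 = 9
te_Data collection = (1 + 4·2 + 9)/6 = 18/6 = 3
te_Data cleaning = (6 + 4·11 + 16)/6 = 66/6 = 11
te_Analysis = (3 + 4·9 + 15)/6 = 54/6 = 9
te_Draft manuscript = (7 + 4·8 + 15)/6 = 54/6 = 9
te_Internal review = (9 + 4·12 + 27)/6 = 84/6 = 14

Forward pass:
ES_Instrument calibration = 0; EF_Instrument calibration = 4
ES_Pilot data = 0; EF_Pilot data = 9
ES_Data collection = 0; EF_Data collection = 3
ES_Data cleaning = 0; EF_Data cleaning = 11
ES_Analysis = 0; EF_Analysis = 9
ES_Draft manuscript = max(EF_Pilot data=9, EF_Data collection=3) = 9; EF_Draft manuscript = 9+9 = 18
ES_Internal review = max(EF_Instrument calibration=4, EF_Data cleaning=11, EF_Analysis=9, EF_Draft manuscript=18) = 18; EF_Internal review = 18+14 = 32
Expected project duration μ = 32 days. Critical path: Pilot data → Draft manuscript → Internal review.

Backward pass:
LF_Internal review = 32; LS_Internal review = 32−14 = 18
LF_Draft manuscript = LS_Internal review = 18; LS_Draft manuscript = 18−9 = 9
LF_Analysis = LS_Internal review = 18; LS_Analysis = 18−9 = 9
LF_Data cleaning = LS_Internal review = 18; LS_Data cleaning = 18−11 = 7
LF_Data collection = LS_Draft manuscript = 9; LS_Data collection = 9−3 = 6
LF_Pilot data = LS_Draft manuscript = 9; LS_Pilot data = 9−9 = 0
LF_Instrument calibration = LS_Internal review = 18; LS_Instrument calibration = 18−4 = 14
Slack_Analysis = LS_Analysis − ES_Analysis = 9 − 0 = 9

9 days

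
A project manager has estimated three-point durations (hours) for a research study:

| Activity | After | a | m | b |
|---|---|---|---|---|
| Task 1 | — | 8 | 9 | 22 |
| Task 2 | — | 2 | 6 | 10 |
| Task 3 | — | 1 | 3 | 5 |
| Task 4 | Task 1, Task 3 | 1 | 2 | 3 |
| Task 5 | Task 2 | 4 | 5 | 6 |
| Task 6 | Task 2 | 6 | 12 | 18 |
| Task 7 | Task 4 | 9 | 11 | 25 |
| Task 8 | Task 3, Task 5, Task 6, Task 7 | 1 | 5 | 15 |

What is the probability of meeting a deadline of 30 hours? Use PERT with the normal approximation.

0.319

te_Task 1 = (8 + 4·9 + 22)/6 = 66/6 = 11; σ²_Task 1 = ((22−8)/6)² = 5.444
te_Task 2 = (2 + 4·6 + 10)/6 = 36/6 = 6; σ²_Task 2 = ((10−2)/6)² = 1.778
te_Task 3 = (1 + 4·3 + 5)/6 = 18/6 = 3; σ²_Task 3 = ((5−1)/6)² = 0.444
te_Task 4 = (1 + 4·2 + 3)/6 = 12/6 = 2; σ²_Task 4 = ((3−1)/6)² = 0.111
te_Task 5 = (4 + 4·5 + 6)/6 = 30/6 = 5; σ²_Task 5 = ((6−4)/6)² = 0.111
te_Task 6 = (6 + 4·12 + 18)/6 = 72/6 = 12; σ²_Task 6 = ((18−6)/6)² = 4.000
te_Task 7 = (9 + 4·11 + 25)/6 = 78/6 = 13; σ²_Task 7 = ((25−9)/6)² = 7.111
te_Task 8 = (1 + 4·5 + 15)/6 = 36/6 = 6; σ²_Task 8 = ((15−1)/6)² = 5.444

Forward pass:
ES_Task 1 = 0; EF_Task 1 = 11
ES_Task 2 = 0; EF_Task 2 = 6
ES_Task 3 = 0; EF_Task 3 = 3
ES_Task 4 = max(EF_Task 1=11, EF_Task 3=3) = 11; EF_Task 4 = 11+2 = 13
ES_Task 5 = 6; EF_Task 5 = 6+5 = 11
ES_Task 6 = 6; EF_Task 6 = 6+12 = 18
ES_Task 7 = 13; EF_Task 7 = 13+13 = 26
ES_Task 8 = max(EF_Task 3=3, EF_Task 5=11, EF_Task 6=18, EF_Task 7=26) = 26; EF_Task 8 = 26+6 = 32
Expected project duration μ = 32 hours. Critical path: Task 1 → Task 4 → Task 7 → Task 8.

Variance along critical path = 5.444 + 0.111 + 7.111 + 5.444 = 18.111; σ = √18.111 = 4.256 hours.
Z = (30 − 32) / 4.256 = -0.470
P(T ≤ 30) = Φ(-0.470) ≈ 0.319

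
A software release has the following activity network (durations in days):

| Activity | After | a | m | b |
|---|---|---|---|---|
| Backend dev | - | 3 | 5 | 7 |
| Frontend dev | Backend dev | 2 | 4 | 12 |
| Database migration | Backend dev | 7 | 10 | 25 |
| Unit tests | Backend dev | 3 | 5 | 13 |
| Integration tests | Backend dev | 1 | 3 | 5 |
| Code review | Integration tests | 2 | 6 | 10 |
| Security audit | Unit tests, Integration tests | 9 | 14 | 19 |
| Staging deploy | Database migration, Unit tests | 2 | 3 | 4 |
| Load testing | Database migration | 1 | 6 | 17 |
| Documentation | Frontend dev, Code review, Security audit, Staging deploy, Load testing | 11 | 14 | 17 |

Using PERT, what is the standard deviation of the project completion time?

te_Backend dev = (3 + 4·5 + 7)/6 = 30/6 = 5; σ²_Backend dev = ((7−3)/6)² = 0.444
te_Frontend dev = (2 + 4·4 + 12)/6 = 30/6 = 5; σ²_Frontend dev = ((12−2)/6)² = 2.778
te_Database migration = (7 + 4·10 + 25)/6 = 72/6 = 12; σ²_Database migration = ((25−7)/6)² = 9.000
te_Unit tests = (3 + 4·5 + 13)/6 = 36/6 = 6; σ²_Unit tests = ((13−3)/6)² = 2.778
te_Integration tests = (1 + 4·3 + 5)/6 = 18/6 = 3; σ²_Integration tests = ((5−1)/6)² = 0.444
te_Code review = (2 + 4·6 + 10)/6 = 36/6 = 6; σ²_Code review = ((10−2)/6)² = 1.778
te_Security audit = (9 + 4·14 + 19)/6 = 84/6 = 14; σ²_Security audit = ((19−9)/6)² = 2.778
te_Staging deploy = (2 + 4·3 + 4)/6 = 18/6 = 3; σ²_Staging deploy = ((4−2)/6)² = 0.111
te_Load testing = (1 + 4·6 + 17)/6 = 42/6 = 7; σ²_Load testing = ((17−1)/6)² = 7.111
te_Documentation = (11 + 4·14 + 17)/6 = 84/6 = 14; σ²_Documentation = ((17−11)/6)² = 1.000

Forward pass:
ES_Backend dev = 0; EF_Backend dev = 5
ES_Frontend dev = 5; EF_Frontend dev = 5+5 = 10
ES_Database migration = 5; EF_Database migration = 5+12 = 17
ES_Unit tests = 5; EF_Unit tests = 5+6 = 11
ES_Integration tests = 5; EF_Integration tests = 5+3 = 8
ES_Code review = 8; EF_Code review = 8+6 = 14
ES_Security audit = max(EF_Unit tests=11, EF_Integration tests=8) = 11; EF_Security audit = 11+14 = 25
ES_Staging deploy = max(EF_Database migration=17, EF_Unit tests=11) = 17; EF_Staging deploy = 17+3 = 20
ES_Load testing = 17; EF_Load testing = 17+7 = 24
ES_Documentation = max(EF_Frontend dev=10, EF_Code review=14, EF_Security audit=25, EF_Staging deploy=20, EF_Load testing=24) = 25; EF_Documentation = 25+14 = 39
Expected project duration μ = 39 days. Critical path: Backend dev → Unit tests → Security audit → Documentation.

Variance along critical path = 0.444 + 2.778 + 2.778 + 1.000 = 7.000
σ = √7.000 = 2.646 days

2.65 days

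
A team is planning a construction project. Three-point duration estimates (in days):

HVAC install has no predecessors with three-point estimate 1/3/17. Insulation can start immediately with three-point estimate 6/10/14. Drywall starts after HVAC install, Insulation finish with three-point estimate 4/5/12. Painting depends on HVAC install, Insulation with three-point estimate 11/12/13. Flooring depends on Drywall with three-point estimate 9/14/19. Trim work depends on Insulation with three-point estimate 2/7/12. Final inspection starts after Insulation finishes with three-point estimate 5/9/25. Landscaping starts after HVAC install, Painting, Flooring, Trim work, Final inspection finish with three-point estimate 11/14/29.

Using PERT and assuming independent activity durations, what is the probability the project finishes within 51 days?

0.899

te_HVAC install = (1 + 4·3 + 17)/6 = 30/6 = 5; σ²_HVAC install = ((17−1)/6)² = 7.111
te_Insulation = (6 + 4·10 + 14)/6 = 60/6 = 10; σ²_Insulation = ((14−6)/6)² = 1.778
te_Drywall = (4 + 4·5 + 12)/6 = 36/6 = 6; σ²_Drywall = ((12−4)/6)² = 1.778
te_Painting = (11 + 4·12 + 13)/6 = 72/6 = 12; σ²_Painting = ((13−11)/6)² = 0.111
te_Flooring = (9 + 4·14 + 19)/6 = 84/6 = 14; σ²_Flooring = ((19−9)/6)² = 2.778
te_Trim work = (2 + 4·7 + 12)/6 = 42/6 = 7; σ²_Trim work = ((12−2)/6)² = 2.778
te_Final inspection = (5 + 4·9 + 25)/6 = 66/6 = 11; σ²_Final inspection = ((25−5)/6)² = 11.111
te_Landscaping = (11 + 4·14 + 29)/6 = 96/6 = 16; σ²_Landscaping = ((29−11)/6)² = 9.000

Forward pass:
ES_HVAC install = 0; EF_HVAC install = 5
ES_Insulation = 0; EF_Insulation = 10
ES_Drywall = max(EF_HVAC install=5, EF_Insulation=10) = 10; EF_Drywall = 10+6 = 16
ES_Painting = max(EF_HVAC install=5, EF_Insulation=10) = 10; EF_Painting = 10+12 = 22
ES_Flooring = 16; EF_Flooring = 16+14 = 30
ES_Trim work = 10; EF_Trim work = 10+7 = 17
ES_Final inspection = 10; EF_Final inspection = 10+11 = 21
ES_Landscaping = max(EF_HVAC install=5, EF_Painting=22, EF_Flooring=30, EF_Trim work=17, EF_Final inspection=21) = 30; EF_Landscaping = 30+16 = 46
Expected project duration μ = 46 days. Critical path: Insulation → Drywall → Flooring → Landscaping.

Variance along critical path = 1.778 + 1.778 + 2.778 + 9.000 = 15.333; σ = √15.333 = 3.916 days.
Z = (51 − 46) / 3.916 = 1.277
P(T ≤ 51) = Φ(1.277) ≈ 0.899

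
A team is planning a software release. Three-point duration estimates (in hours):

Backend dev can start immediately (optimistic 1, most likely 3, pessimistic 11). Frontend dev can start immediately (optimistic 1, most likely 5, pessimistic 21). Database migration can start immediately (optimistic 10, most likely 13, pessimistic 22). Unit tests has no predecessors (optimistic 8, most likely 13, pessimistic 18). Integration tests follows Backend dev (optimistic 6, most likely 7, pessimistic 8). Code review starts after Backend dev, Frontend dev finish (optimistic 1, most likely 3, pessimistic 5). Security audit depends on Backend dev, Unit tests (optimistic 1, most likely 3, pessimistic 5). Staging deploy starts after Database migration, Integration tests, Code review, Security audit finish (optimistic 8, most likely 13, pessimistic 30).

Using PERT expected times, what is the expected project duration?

31 hours

te_Backend dev = (1 + 4·3 + 11)/6 = 24/6 = 4
te_Frontend dev = (1 + 4·5 + 21)/6 = 42/6 = 7
te_Database migration = (10 + 4·13 + 22)/6 = 84/6 = 14
te_Unit tests = (8 + 4·13 + 18)/6 = 78/6 = 13
te_Integration tests = (6 + 4·7 + 8)/6 = 42/6 = 7
te_Code review = (1 + 4·3 + 5)/6 = 18/6 = 3
te_Security audit = (1 + 4·3 + 5)/6 = 18/6 = 3
te_Staging deploy = (8 + 4·13 + 30)/6 = 90/6 = 15

Forward pass:
ES_Backend dev = 0; EF_Backend dev = 4
ES_Frontend dev = 0; EF_Frontend dev = 7
ES_Database migration = 0; EF_Database migration = 14
ES_Unit tests = 0; EF_Unit tests = 13
ES_Integration tests = 4; EF_Integration tests = 4+7 = 11
ES_Code review = max(EF_Backend dev=4, EF_Frontend dev=7) = 7; EF_Code review = 7+3 = 10
ES_Security audit = max(EF_Backend dev=4, EF_Unit tests=13) = 13; EF_Security audit = 13+3 = 16
ES_Staging deploy = max(EF_Database migration=14, EF_Integration tests=11, EF_Code review=10, EF_Security audit=16) = 16; EF_Staging deploy = 16+15 = 31
Expected project duration μ = 31 hours. Critical path: Unit tests → Security audit → Staging deploy.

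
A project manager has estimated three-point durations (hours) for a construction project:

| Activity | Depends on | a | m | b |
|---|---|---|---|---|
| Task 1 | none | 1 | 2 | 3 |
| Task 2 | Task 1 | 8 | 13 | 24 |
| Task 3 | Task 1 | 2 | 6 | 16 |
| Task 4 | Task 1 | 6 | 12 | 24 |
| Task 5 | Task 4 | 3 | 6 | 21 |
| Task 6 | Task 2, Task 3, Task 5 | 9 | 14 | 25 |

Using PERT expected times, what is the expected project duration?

te_Task 1 = (1 + 4·2 + 3)/6 = 12/6 = 2
te_Task 2 = (8 + 4·13 + 24)/6 = 84/6 = 14
te_Task 3 = (2 + 4·6 + 16)/6 = 42/6 = 7
te_Task 4 = (6 + 4·12 + 24)/6 = 78/6 = 13
te_Task 5 = (3 + 4·6 + 21)/6 = 48/6 = 8
te_Task 6 = (9 + 4·14 + 25)/6 = 90/6 = 15

Forward pass:
ES_Task 1 = 0; EF_Task 1 = 2
ES_Task 2 = 2; EF_Task 2 = 2+14 = 16
ES_Task 3 = 2; EF_Task 3 = 2+7 = 9
ES_Task 4 = 2; EF_Task 4 = 2+13 = 15
ES_Task 5 = 15; EF_Task 5 = 15+8 = 23
ES_Task 6 = max(EF_Task 2=16, EF_Task 3=9, EF_Task 5=23) = 23; EF_Task 6 = 23+15 = 38
Expected project duration μ = 38 hours. Critical path: Task 1 → Task 4 → Task 5 → Task 6.

38 hours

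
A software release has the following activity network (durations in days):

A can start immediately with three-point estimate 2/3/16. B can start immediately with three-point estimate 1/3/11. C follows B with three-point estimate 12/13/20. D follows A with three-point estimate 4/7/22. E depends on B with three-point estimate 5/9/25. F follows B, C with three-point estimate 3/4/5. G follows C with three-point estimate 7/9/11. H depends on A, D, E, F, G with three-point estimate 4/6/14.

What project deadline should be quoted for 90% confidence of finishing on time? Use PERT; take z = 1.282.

te_A = (2 + 4·3 + 16)/6 = 30/6 = 5; σ²_A = ((16−2)/6)² = 5.444
te_B = (1 + 4·3 + 11)/6 = 24/6 = 4; σ²_B = ((11−1)/6)² = 2.778
te_C = (12 + 4·13 + 20)/6 = 84/6 = 14; σ²_C = ((20−12)/6)² = 1.778
te_D = (4 + 4·7 + 22)/6 = 54/6 = 9; σ²_D = ((22−4)/6)² = 9.000
te_E = (5 + 4·9 + 25)/6 = 66/6 = 11; σ²_E = ((25−5)/6)² = 11.111
te_F = (3 + 4·4 + 5)/6 = 24/6 = 4; σ²_F = ((5−3)/6)² = 0.111
te_G = (7 + 4·9 + 11)/6 = 54/6 = 9; σ²_G = ((11−7)/6)² = 0.444
te_H = (4 + 4·6 + 14)/6 = 42/6 = 7; σ²_H = ((14−4)/6)² = 2.778

Forward pass:
ES_A = 0; EF_A = 5
ES_B = 0; EF_B = 4
ES_C = 4; EF_C = 4+14 = 18
ES_D = 5; EF_D = 5+9 = 14
ES_E = 4; EF_E = 4+11 = 15
ES_F = max(EF_B=4, EF_C=18) = 18; EF_F = 18+4 = 22
ES_G = 18; EF_G = 18+9 = 27
ES_H = max(EF_A=5, EF_D=14, EF_E=15, EF_F=22, EF_G=27) = 27; EF_H = 27+7 = 34
Expected project duration μ = 34 days. Critical path: B → C → G → H.

Variance along critical path = 2.778 + 1.778 + 0.444 + 2.778 = 7.778; σ = 2.789 days.
D = μ + z·σ = 34 + 1.282·2.789 = 37.6 days

37.6 days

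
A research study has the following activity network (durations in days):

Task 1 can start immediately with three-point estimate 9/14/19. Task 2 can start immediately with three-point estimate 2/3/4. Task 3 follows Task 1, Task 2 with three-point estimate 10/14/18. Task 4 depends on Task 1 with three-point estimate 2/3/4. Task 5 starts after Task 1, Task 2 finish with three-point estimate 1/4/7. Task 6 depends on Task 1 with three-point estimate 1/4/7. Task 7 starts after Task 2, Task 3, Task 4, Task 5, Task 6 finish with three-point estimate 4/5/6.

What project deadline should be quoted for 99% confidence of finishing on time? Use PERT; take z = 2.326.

38.0 days

te_Task 1 = (9 + 4·14 + 19)/6 = 84/6 = 14; σ²_Task 1 = ((19−9)/6)² = 2.778
te_Task 2 = (2 + 4·3 + 4)/6 = 18/6 = 3; σ²_Task 2 = ((4−2)/6)² = 0.111
te_Task 3 = (10 + 4·14 + 18)/6 = 84/6 = 14; σ²_Task 3 = ((18−10)/6)² = 1.778
te_Task 4 = (2 + 4·3 + 4)/6 = 18/6 = 3; σ²_Task 4 = ((4−2)/6)² = 0.111
te_Task 5 = (1 + 4·4 + 7)/6 = 24/6 = 4; σ²_Task 5 = ((7−1)/6)² = 1.000
te_Task 6 = (1 + 4·4 + 7)/6 = 24/6 = 4; σ²_Task 6 = ((7−1)/6)² = 1.000
te_Task 7 = (4 + 4·5 + 6)/6 = 30/6 = 5; σ²_Task 7 = ((6−4)/6)² = 0.111

Forward pass:
ES_Task 1 = 0; EF_Task 1 = 14
ES_Task 2 = 0; EF_Task 2 = 3
ES_Task 3 = max(EF_Task 1=14, EF_Task 2=3) = 14; EF_Task 3 = 14+14 = 28
ES_Task 4 = 14; EF_Task 4 = 14+3 = 17
ES_Task 5 = max(EF_Task 1=14, EF_Task 2=3) = 14; EF_Task 5 = 14+4 = 18
ES_Task 6 = 14; EF_Task 6 = 14+4 = 18
ES_Task 7 = max(EF_Task 2=3, EF_Task 3=28, EF_Task 4=17, EF_Task 5=18, EF_Task 6=18) = 28; EF_Task 7 = 28+5 = 33
Expected project duration μ = 33 days. Critical path: Task 1 → Task 3 → Task 7.

Variance along critical path = 2.778 + 1.778 + 0.111 = 4.667; σ = 2.160 days.
D = μ + z·σ = 33 + 2.326·2.160 = 38.0 days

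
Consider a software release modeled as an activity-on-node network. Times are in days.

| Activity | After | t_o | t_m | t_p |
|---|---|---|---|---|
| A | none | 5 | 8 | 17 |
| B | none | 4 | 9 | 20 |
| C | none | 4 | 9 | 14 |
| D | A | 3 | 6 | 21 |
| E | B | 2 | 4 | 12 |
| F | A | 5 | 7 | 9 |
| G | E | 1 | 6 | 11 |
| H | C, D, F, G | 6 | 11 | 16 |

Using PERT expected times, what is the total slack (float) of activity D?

4 days

te_A = (5 + 4·8 + 17)/6 = 54/6 = 9
te_B = (4 + 4·9 + 20)/6 = 60/6 = 10
te_C = (4 + 4·9 + 14)/6 = 54/6 = 9
te_D = (3 + 4·6 + 21)/6 = 48/6 = 8
te_E = (2 + 4·4 + 12)/6 = 30/6 = 5
te_F = (5 + 4·7 + 9)/6 = 42/6 = 7
te_G = (1 + 4·6 + 11)/6 = 36/6 = 6
te_H = (6 + 4·11 + 16)/6 = 66/6 = 11

Forward pass:
ES_A = 0; EF_A = 9
ES_B = 0; EF_B = 10
ES_C = 0; EF_C = 9
ES_D = 9; EF_D = 9+8 = 17
ES_E = 10; EF_E = 10+5 = 15
ES_F = 9; EF_F = 9+7 = 16
ES_G = 15; EF_G = 15+6 = 21
ES_H = max(EF_C=9, EF_D=17, EF_F=16, EF_G=21) = 21; EF_H = 21+11 = 32
Expected project duration μ = 32 days. Critical path: B → E → G → H.

Backward pass:
LF_H = 32; LS_H = 32−11 = 21
LF_G = LS_H = 21; LS_G = 21−6 = 15
LF_F = LS_H = 21; LS_F = 21−7 = 14
LF_E = LS_G = 15; LS_E = 15−5 = 10
LF_D = LS_H = 21; LS_D = 21−8 = 13
LF_C = LS_H = 21; LS_C = 21−9 = 12
LF_B = LS_E = 10; LS_B = 10−10 = 0
LF_A = min(LS_D=13, LS_F=14) = 13; LS_A = 13−9 = 4
Slack_D = LS_D − ES_D = 13 − 9 = 4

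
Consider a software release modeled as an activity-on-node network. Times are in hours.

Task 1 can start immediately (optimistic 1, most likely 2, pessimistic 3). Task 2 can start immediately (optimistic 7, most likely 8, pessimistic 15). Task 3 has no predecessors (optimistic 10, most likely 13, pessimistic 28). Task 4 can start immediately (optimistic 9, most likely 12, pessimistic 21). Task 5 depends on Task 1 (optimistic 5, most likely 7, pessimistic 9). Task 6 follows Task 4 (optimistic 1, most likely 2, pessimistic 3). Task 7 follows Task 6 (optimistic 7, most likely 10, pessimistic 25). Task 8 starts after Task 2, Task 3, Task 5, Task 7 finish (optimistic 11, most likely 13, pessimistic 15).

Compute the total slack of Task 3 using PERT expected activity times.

12 hours

te_Task 1 = (1 + 4·2 + 3)/6 = 12/6 = 2
te_Task 2 = (7 + 4·8 + 15)/6 = 54/6 = 9
te_Task 3 = (10 + 4·13 + 28)/6 = 90/6 = 15
te_Task 4 = (9 + 4·12 + 21)/6 = 78/6 = 13
te_Task 5 = (5 + 4·7 + 9)/6 = 42/6 = 7
te_Task 6 = (1 + 4·2 + 3)/6 = 12/6 = 2
te_Task 7 = (7 + 4·10 + 25)/6 = 72/6 = 12
te_Task 8 = (11 + 4·13 + 15)/6 = 78/6 = 13

Forward pass:
ES_Task 1 = 0; EF_Task 1 = 2
ES_Task 2 = 0; EF_Task 2 = 9
ES_Task 3 = 0; EF_Task 3 = 15
ES_Task 4 = 0; EF_Task 4 = 13
ES_Task 5 = 2; EF_Task 5 = 2+7 = 9
ES_Task 6 = 13; EF_Task 6 = 13+2 = 15
ES_Task 7 = 15; EF_Task 7 = 15+12 = 27
ES_Task 8 = max(EF_Task 2=9, EF_Task 3=15, EF_Task 5=9, EF_Task 7=27) = 27; EF_Task 8 = 27+13 = 40
Expected project duration μ = 40 hours. Critical path: Task 4 → Task 6 → Task 7 → Task 8.

Backward pass:
LF_Task 8 = 40; LS_Task 8 = 40−13 = 27
LF_Task 7 = LS_Task 8 = 27; LS_Task 7 = 27−12 = 15
LF_Task 6 = LS_Task 7 = 15; LS_Task 6 = 15−2 = 13
LF_Task 5 = LS_Task 8 = 27; LS_Task 5 = 27−7 = 20
LF_Task 4 = LS_Task 6 = 13; LS_Task 4 = 13−13 = 0
LF_Task 3 = LS_Task 8 = 27; LS_Task 3 = 27−15 = 12
LF_Task 2 = LS_Task 8 = 27; LS_Task 2 = 27−9 = 18
LF_Task 1 = LS_Task 5 = 20; LS_Task 1 = 20−2 = 18
Slack_Task 3 = LS_Task 3 − ES_Task 3 = 12 − 0 = 12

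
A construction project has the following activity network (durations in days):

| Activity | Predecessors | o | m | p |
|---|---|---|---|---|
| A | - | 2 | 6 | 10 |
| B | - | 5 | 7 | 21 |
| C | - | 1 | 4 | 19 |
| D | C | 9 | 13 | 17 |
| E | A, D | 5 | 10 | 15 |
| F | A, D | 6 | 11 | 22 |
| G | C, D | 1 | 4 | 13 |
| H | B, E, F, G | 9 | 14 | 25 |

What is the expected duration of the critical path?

te_A = (2 + 4·6 + 10)/6 = 36/6 = 6
te_B = (5 + 4·7 + 21)/6 = 54/6 = 9
te_C = (1 + 4·4 + 19)/6 = 36/6 = 6
te_D = (9 + 4·13 + 17)/6 = 78/6 = 13
te_E = (5 + 4·10 + 15)/6 = 60/6 = 10
te_F = (6 + 4·11 + 22)/6 = 72/6 = 12
te_G = (1 + 4·4 + 13)/6 = 30/6 = 5
te_H = (9 + 4·14 + 25)/6 = 90/6 = 15

Forward pass:
ES_A = 0; EF_A = 6
ES_B = 0; EF_B = 9
ES_C = 0; EF_C = 6
ES_D = 6; EF_D = 6+13 = 19
ES_E = max(EF_A=6, EF_D=19) = 19; EF_E = 19+10 = 29
ES_F = max(EF_A=6, EF_D=19) = 19; EF_F = 19+12 = 31
ES_G = max(EF_C=6, EF_D=19) = 19; EF_G = 19+5 = 24
ES_H = max(EF_B=9, EF_E=29, EF_F=31, EF_G=24) = 31; EF_H = 31+15 = 46
Expected project duration μ = 46 days. Critical path: C → D → F → H.

46 days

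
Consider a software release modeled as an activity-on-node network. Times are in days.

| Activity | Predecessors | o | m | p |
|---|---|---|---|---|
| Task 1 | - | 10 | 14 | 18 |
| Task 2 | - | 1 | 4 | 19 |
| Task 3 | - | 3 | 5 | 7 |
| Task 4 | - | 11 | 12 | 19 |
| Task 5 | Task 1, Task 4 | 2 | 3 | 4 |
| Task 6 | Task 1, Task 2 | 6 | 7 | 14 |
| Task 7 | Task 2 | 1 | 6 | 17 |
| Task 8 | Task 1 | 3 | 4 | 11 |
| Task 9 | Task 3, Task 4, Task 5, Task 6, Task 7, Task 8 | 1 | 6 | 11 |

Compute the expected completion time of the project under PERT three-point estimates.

te_Task 1 = (10 + 4·14 + 18)/6 = 84/6 = 14
te_Task 2 = (1 + 4·4 + 19)/6 = 36/6 = 6
te_Task 3 = (3 + 4·5 + 7)/6 = 30/6 = 5
te_Task 4 = (11 + 4·12 + 19)/6 = 78/6 = 13
te_Task 5 = (2 + 4·3 + 4)/6 = 18/6 = 3
te_Task 6 = (6 + 4·7 + 14)/6 = 48/6 = 8
te_Task 7 = (1 + 4·6 + 17)/6 = 42/6 = 7
te_Task 8 = (3 + 4·4 + 11)/6 = 30/6 = 5
te_Task 9 = (1 + 4·6 + 11)/6 = 36/6 = 6

Forward pass:
ES_Task 1 = 0; EF_Task 1 = 14
ES_Task 2 = 0; EF_Task 2 = 6
ES_Task 3 = 0; EF_Task 3 = 5
ES_Task 4 = 0; EF_Task 4 = 13
ES_Task 5 = max(EF_Task 1=14, EF_Task 4=13) = 14; EF_Task 5 = 14+3 = 17
ES_Task 6 = max(EF_Task 1=14, EF_Task 2=6) = 14; EF_Task 6 = 14+8 = 22
ES_Task 7 = 6; EF_Task 7 = 6+7 = 13
ES_Task 8 = 14; EF_Task 8 = 14+5 = 19
ES_Task 9 = max(EF_Task 3=5, EF_Task 4=13, EF_Task 5=17, EF_Task 6=22, EF_Task 7=13, EF_Task 8=19) = 22; EF_Task 9 = 22+6 = 28
Expected project duration μ = 28 days. Critical path: Task 1 → Task 6 → Task 9.

28 days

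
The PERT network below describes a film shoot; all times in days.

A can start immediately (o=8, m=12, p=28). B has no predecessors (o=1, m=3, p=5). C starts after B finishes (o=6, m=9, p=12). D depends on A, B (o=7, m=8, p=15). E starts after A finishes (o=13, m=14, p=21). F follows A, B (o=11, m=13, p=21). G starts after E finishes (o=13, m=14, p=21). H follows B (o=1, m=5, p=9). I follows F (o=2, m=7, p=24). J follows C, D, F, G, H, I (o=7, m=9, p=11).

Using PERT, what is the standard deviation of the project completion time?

te_A = (8 + 4·12 + 28)/6 = 84/6 = 14; σ²_A = ((28−8)/6)² = 11.111
te_B = (1 + 4·3 + 5)/6 = 18/6 = 3; σ²_B = ((5−1)/6)² = 0.444
te_C = (6 + 4·9 + 12)/6 = 54/6 = 9; σ²_C = ((12−6)/6)² = 1.000
te_D = (7 + 4·8 + 15)/6 = 54/6 = 9; σ²_D = ((15−7)/6)² = 1.778
te_E = (13 + 4·14 + 21)/6 = 90/6 = 15; σ²_E = ((21−13)/6)² = 1.778
te_F = (11 + 4·13 + 21)/6 = 84/6 = 14; σ²_F = ((21−11)/6)² = 2.778
te_G = (13 + 4·14 + 21)/6 = 90/6 = 15; σ²_G = ((21−13)/6)² = 1.778
te_H = (1 + 4·5 + 9)/6 = 30/6 = 5; σ²_H = ((9−1)/6)² = 1.778
te_I = (2 + 4·7 + 24)/6 = 54/6 = 9; σ²_I = ((24−2)/6)² = 13.444
te_J = (7 + 4·9 + 11)/6 = 54/6 = 9; σ²_J = ((11−7)/6)² = 0.444

Forward pass:
ES_A = 0; EF_A = 14
ES_B = 0; EF_B = 3
ES_C = 3; EF_C = 3+9 = 12
ES_D = max(EF_A=14, EF_B=3) = 14; EF_D = 14+9 = 23
ES_E = 14; EF_E = 14+15 = 29
ES_F = max(EF_A=14, EF_B=3) = 14; EF_F = 14+14 = 28
ES_G = 29; EF_G = 29+15 = 44
ES_H = 3; EF_H = 3+5 = 8
ES_I = 28; EF_I = 28+9 = 37
ES_J = max(EF_C=12, EF_D=23, EF_F=28, EF_G=44, EF_H=8, EF_I=37) = 44; EF_J = 44+9 = 53
Expected project duration μ = 53 days. Critical path: A → E → G → J.

Variance along critical path = 11.111 + 1.778 + 1.778 + 0.444 = 15.111
σ = √15.111 = 3.887 days

3.89 days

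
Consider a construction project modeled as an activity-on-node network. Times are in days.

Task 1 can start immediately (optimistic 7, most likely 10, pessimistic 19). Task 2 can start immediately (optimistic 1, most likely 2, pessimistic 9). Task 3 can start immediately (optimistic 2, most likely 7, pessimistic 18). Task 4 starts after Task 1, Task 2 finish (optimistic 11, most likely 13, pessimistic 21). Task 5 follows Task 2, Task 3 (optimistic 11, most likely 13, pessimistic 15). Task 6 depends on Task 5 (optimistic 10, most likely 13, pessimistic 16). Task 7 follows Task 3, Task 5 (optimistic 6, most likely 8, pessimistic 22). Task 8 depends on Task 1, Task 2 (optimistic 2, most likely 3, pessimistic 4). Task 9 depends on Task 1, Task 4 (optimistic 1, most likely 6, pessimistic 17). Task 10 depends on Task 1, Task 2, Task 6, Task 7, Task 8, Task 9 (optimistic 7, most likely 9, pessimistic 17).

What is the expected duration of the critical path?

te_Task 1 = (7 + 4·10 + 19)/6 = 66/6 = 11
te_Task 2 = (1 + 4·2 + 9)/6 = 18/6 = 3
te_Task 3 = (2 + 4·7 + 18)/6 = 48/6 = 8
te_Task 4 = (11 + 4·13 + 21)/6 = 84/6 = 14
te_Task 5 = (11 + 4·13 + 15)/6 = 78/6 = 13
te_Task 6 = (10 + 4·13 + 16)/6 = 78/6 = 13
te_Task 7 = (6 + 4·8 + 22)/6 = 60/6 = 10
te_Task 8 = (2 + 4·3 + 4)/6 = 18/6 = 3
te_Task 9 = (1 + 4·6 + 17)/6 = 42/6 = 7
te_Task 10 = (7 + 4·9 + 17)/6 = 60/6 = 10

Forward pass:
ES_Task 1 = 0; EF_Task 1 = 11
ES_Task 2 = 0; EF_Task 2 = 3
ES_Task 3 = 0; EF_Task 3 = 8
ES_Task 4 = max(EF_Task 1=11, EF_Task 2=3) = 11; EF_Task 4 = 11+14 = 25
ES_Task 5 = max(EF_Task 2=3, EF_Task 3=8) = 8; EF_Task 5 = 8+13 = 21
ES_Task 6 = 21; EF_Task 6 = 21+13 = 34
ES_Task 7 = max(EF_Task 3=8, EF_Task 5=21) = 21; EF_Task 7 = 21+10 = 31
ES_Task 8 = max(EF_Task 1=11, EF_Task 2=3) = 11; EF_Task 8 = 11+3 = 14
ES_Task 9 = max(EF_Task 1=11, EF_Task 4=25) = 25; EF_Task 9 = 25+7 = 32
ES_Task 10 = max(EF_Task 1=11, EF_Task 2=3, EF_Task 6=34, EF_Task 7=31, EF_Task 8=14, EF_Task 9=32) = 34; EF_Task 10 = 34+10 = 44
Expected project duration μ = 44 days. Critical path: Task 3 → Task 5 → Task 6 → Task 10.

44 days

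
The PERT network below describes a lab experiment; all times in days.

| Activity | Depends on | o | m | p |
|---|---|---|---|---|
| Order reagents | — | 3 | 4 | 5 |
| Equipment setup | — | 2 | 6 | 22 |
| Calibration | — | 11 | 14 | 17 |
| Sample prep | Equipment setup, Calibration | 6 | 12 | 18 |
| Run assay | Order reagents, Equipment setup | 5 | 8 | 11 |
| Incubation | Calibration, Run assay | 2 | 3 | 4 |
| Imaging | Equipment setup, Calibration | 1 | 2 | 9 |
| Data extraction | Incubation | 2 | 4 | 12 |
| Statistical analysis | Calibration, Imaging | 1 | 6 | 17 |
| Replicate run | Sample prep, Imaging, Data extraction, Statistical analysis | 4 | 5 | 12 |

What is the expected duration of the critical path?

32 days

te_Order reagents = (3 + 4·4 + 5)/6 = 24/6 = 4
te_Equipment setup = (2 + 4·6 + 22)/6 = 48/6 = 8
te_Calibration = (11 + 4·14 + 17)/6 = 84/6 = 14
te_Sample prep = (6 + 4·12 + 18)/6 = 72/6 = 12
te_Run assay = (5 + 4·8 + 11)/6 = 48/6 = 8
te_Incubation = (2 + 4·3 + 4)/6 = 18/6 = 3
te_Imaging = (1 + 4·2 + 9)/6 = 18/6 = 3
te_Data extraction = (2 + 4·4 + 12)/6 = 30/6 = 5
te_Statistical analysis = (1 + 4·6 + 17)/6 = 42/6 = 7
te_Replicate run = (4 + 4·5 + 12)/6 = 36/6 = 6

Forward pass:
ES_Order reagents = 0; EF_Order reagents = 4
ES_Equipment setup = 0; EF_Equipment setup = 8
ES_Calibration = 0; EF_Calibration = 14
ES_Sample prep = max(EF_Equipment setup=8, EF_Calibration=14) = 14; EF_Sample prep = 14+12 = 26
ES_Run assay = max(EF_Order reagents=4, EF_Equipment setup=8) = 8; EF_Run assay = 8+8 = 16
ES_Incubation = max(EF_Calibration=14, EF_Run assay=16) = 16; EF_Incubation = 16+3 = 19
ES_Imaging = max(EF_Equipment setup=8, EF_Calibration=14) = 14; EF_Imaging = 14+3 = 17
ES_Data extraction = 19; EF_Data extraction = 19+5 = 24
ES_Statistical analysis = max(EF_Calibration=14, EF_Imaging=17) = 17; EF_Statistical analysis = 17+7 = 24
ES_Replicate run = max(EF_Sample prep=26, EF_Imaging=17, EF_Data extraction=24, EF_Statistical analysis=24) = 26; EF_Replicate run = 26+6 = 32
Expected project duration μ = 32 days. Critical path: Calibration → Sample prep → Replicate run.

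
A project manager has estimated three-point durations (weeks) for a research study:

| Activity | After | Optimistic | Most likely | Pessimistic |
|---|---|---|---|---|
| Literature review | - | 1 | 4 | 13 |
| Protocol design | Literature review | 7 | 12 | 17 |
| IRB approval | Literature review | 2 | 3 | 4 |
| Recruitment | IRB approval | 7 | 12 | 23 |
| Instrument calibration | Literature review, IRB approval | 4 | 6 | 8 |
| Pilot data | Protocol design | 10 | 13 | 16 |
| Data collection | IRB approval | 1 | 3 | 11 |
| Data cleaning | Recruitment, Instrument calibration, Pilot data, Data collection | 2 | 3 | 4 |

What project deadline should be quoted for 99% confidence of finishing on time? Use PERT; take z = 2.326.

te_Literature review = (1 + 4·4 + 13)/6 = 30/6 = 5; σ²_Literature review = ((13−1)/6)² = 4.000
te_Protocol design = (7 + 4·12 + 17)/6 = 72/6 = 12; σ²_Protocol design = ((17−7)/6)² = 2.778
te_IRB approval = (2 + 4·3 + 4)/6 = 18/6 = 3; σ²_IRB approval = ((4−2)/6)² = 0.111
te_Recruitment = (7 + 4·12 + 23)/6 = 78/6 = 13; σ²_Recruitment = ((23−7)/6)² = 7.111
te_Instrument calibration = (4 + 4·6 + 8)/6 = 36/6 = 6; σ²_Instrument calibration = ((8−4)/6)² = 0.444
te_Pilot data = (10 + 4·13 + 16)/6 = 78/6 = 13; σ²_Pilot data = ((16−10)/6)² = 1.000
te_Data collection = (1 + 4·3 + 11)/6 = 24/6 = 4; σ²_Data collection = ((11−1)/6)² = 2.778
te_Data cleaning = (2 + 4·3 + 4)/6 = 18/6 = 3; σ²_Data cleaning = ((4−2)/6)² = 0.111

Forward pass:
ES_Literature review = 0; EF_Literature review = 5
ES_Protocol design = 5; EF_Protocol design = 5+12 = 17
ES_IRB approval = 5; EF_IRB approval = 5+3 = 8
ES_Recruitment = 8; EF_Recruitment = 8+13 = 21
ES_Instrument calibration = max(EF_Literature review=5, EF_IRB approval=8) = 8; EF_Instrument calibration = 8+6 = 14
ES_Pilot data = 17; EF_Pilot data = 17+13 = 30
ES_Data collection = 8; EF_Data collection = 8+4 = 12
ES_Data cleaning = max(EF_Recruitment=21, EF_Instrument calibration=14, EF_Pilot data=30, EF_Data collection=12) = 30; EF_Data cleaning = 30+3 = 33
Expected project duration μ = 33 weeks. Critical path: Literature review → Protocol design → Pilot data → Data cleaning.

Variance along critical path = 4.000 + 2.778 + 1.000 + 0.111 = 7.889; σ = 2.809 weeks.
D = μ + z·σ = 33 + 2.326·2.809 = 39.5 weeks

39.5 weeks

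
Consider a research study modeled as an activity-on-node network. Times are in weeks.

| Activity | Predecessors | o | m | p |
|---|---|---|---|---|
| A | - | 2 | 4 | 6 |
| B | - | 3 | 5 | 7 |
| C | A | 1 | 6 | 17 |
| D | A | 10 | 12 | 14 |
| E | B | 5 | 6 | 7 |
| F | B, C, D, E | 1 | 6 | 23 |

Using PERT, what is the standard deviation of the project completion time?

3.79 weeks

te_A = (2 + 4·4 + 6)/6 = 24/6 = 4; σ²_A = ((6−2)/6)² = 0.444
te_B = (3 + 4·5 + 7)/6 = 30/6 = 5; σ²_B = ((7−3)/6)² = 0.444
te_C = (1 + 4·6 + 17)/6 = 42/6 = 7; σ²_C = ((17−1)/6)² = 7.111
te_D = (10 + 4·12 + 14)/6 = 72/6 = 12; σ²_D = ((14−10)/6)² = 0.444
te_E = (5 + 4·6 + 7)/6 = 36/6 = 6; σ²_E = ((7−5)/6)² = 0.111
te_F = (1 + 4·6 + 23)/6 = 48/6 = 8; σ²_F = ((23−1)/6)² = 13.444

Forward pass:
ES_A = 0; EF_A = 4
ES_B = 0; EF_B = 5
ES_C = 4; EF_C = 4+7 = 11
ES_D = 4; EF_D = 4+12 = 16
ES_E = 5; EF_E = 5+6 = 11
ES_F = max(EF_B=5, EF_C=11, EF_D=16, EF_E=11) = 16; EF_F = 16+8 = 24
Expected project duration μ = 24 weeks. Critical path: A → D → F.

Variance along critical path = 0.444 + 0.444 + 13.444 = 14.333
σ = √14.333 = 3.786 weeks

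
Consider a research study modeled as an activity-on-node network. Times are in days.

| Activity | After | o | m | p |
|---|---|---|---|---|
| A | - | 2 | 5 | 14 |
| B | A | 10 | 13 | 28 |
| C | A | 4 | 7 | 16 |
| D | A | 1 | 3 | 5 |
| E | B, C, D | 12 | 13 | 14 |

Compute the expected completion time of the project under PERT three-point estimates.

te_A = (2 + 4·5 + 14)/6 = 36/6 = 6
te_B = (10 + 4·13 + 28)/6 = 90/6 = 15
te_C = (4 + 4·7 + 16)/6 = 48/6 = 8
te_D = (1 + 4·3 + 5)/6 = 18/6 = 3
te_E = (12 + 4·13 + 14)/6 = 78/6 = 13

Forward pass:
ES_A = 0; EF_A = 6
ES_B = 6; EF_B = 6+15 = 21
ES_C = 6; EF_C = 6+8 = 14
ES_D = 6; EF_D = 6+3 = 9
ES_E = max(EF_B=21, EF_C=14, EF_D=9) = 21; EF_E = 21+13 = 34
Expected project duration μ = 34 days. Critical path: A → B → E.

34 days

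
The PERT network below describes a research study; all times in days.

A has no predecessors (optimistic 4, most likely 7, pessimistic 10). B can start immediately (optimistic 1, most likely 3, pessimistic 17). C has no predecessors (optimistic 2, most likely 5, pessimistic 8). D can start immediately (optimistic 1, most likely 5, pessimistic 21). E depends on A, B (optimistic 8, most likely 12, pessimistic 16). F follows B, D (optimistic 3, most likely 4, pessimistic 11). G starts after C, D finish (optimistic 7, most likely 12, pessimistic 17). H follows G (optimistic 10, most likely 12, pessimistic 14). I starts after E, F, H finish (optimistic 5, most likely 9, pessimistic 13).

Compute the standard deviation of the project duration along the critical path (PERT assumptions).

4.01 days

te_A = (4 + 4·7 + 10)/6 = 42/6 = 7; σ²_A = ((10−4)/6)² = 1.000
te_B = (1 + 4·3 + 17)/6 = 30/6 = 5; σ²_B = ((17−1)/6)² = 7.111
te_C = (2 + 4·5 + 8)/6 = 30/6 = 5; σ²_C = ((8−2)/6)² = 1.000
te_D = (1 + 4·5 + 21)/6 = 42/6 = 7; σ²_D = ((21−1)/6)² = 11.111
te_E = (8 + 4·12 + 16)/6 = 72/6 = 12; σ²_E = ((16−8)/6)² = 1.778
te_F = (3 + 4·4 + 11)/6 = 30/6 = 5; σ²_F = ((11−3)/6)² = 1.778
te_G = (7 + 4·12 + 17)/6 = 72/6 = 12; σ²_G = ((17−7)/6)² = 2.778
te_H = (10 + 4·12 + 14)/6 = 72/6 = 12; σ²_H = ((14−10)/6)² = 0.444
te_I = (5 + 4·9 + 13)/6 = 54/6 = 9; σ²_I = ((13−5)/6)² = 1.778

Forward pass:
ES_A = 0; EF_A = 7
ES_B = 0; EF_B = 5
ES_C = 0; EF_C = 5
ES_D = 0; EF_D = 7
ES_E = max(EF_A=7, EF_B=5) = 7; EF_E = 7+12 = 19
ES_F = max(EF_B=5, EF_D=7) = 7; EF_F = 7+5 = 12
ES_G = max(EF_C=5, EF_D=7) = 7; EF_G = 7+12 = 19
ES_H = 19; EF_H = 19+12 = 31
ES_I = max(EF_E=19, EF_F=12, EF_H=31) = 31; EF_I = 31+9 = 40
Expected project duration μ = 40 days. Critical path: D → G → H → I.

Variance along critical path = 11.111 + 2.778 + 0.444 + 1.778 = 16.111
σ = √16.111 = 4.014 days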